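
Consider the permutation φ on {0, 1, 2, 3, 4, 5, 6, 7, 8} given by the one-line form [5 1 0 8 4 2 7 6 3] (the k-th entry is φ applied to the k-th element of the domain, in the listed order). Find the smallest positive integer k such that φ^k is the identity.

6

Writing φ as disjoint cycles, the cycle lengths are 3, 2, 2, 1, 1.
The order of φ is the least common multiple of its cycle lengths: lcm(3, 2, 2) = 6.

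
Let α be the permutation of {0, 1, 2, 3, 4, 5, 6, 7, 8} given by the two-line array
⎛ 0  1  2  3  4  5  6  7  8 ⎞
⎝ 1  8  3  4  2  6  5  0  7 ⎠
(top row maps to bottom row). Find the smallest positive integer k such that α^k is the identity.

12

Writing α as disjoint cycles, the cycle lengths are 4, 3, 2.
The order of α is the least common multiple of its cycle lengths: lcm(4, 3, 2) = 12.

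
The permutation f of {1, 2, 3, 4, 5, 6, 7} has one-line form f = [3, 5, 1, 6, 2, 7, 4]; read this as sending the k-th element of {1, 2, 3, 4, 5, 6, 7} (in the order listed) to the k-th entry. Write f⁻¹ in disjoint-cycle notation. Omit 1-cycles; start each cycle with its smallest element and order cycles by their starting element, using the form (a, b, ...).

The cycle decomposition of f is (1, 3)(2, 5)(4, 6, 7).
Reversing each cycle (and rotating so the smallest element leads) gives f⁻¹ = (1, 3)(2, 5)(4, 7, 6).

(1, 3)(2, 5)(4, 7, 6)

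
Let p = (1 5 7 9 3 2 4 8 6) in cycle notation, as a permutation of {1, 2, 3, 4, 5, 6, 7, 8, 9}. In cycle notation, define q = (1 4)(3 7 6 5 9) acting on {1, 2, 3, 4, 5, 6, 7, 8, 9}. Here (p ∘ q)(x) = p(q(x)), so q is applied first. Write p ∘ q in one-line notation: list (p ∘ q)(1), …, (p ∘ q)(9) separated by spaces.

8 4 9 5 3 7 1 6 2

For each element, apply q then p: 1 → 4 → 8; 2 → 2 → 4; 3 → 7 → 9; 4 → 1 → 5; 5 → 9 → 3; 6 → 5 → 7; 7 → 6 → 1; 8 → 8 → 6; 9 → 3 → 2.
Collecting the images, p ∘ q = [8 4 9 5 3 7 1 6 2].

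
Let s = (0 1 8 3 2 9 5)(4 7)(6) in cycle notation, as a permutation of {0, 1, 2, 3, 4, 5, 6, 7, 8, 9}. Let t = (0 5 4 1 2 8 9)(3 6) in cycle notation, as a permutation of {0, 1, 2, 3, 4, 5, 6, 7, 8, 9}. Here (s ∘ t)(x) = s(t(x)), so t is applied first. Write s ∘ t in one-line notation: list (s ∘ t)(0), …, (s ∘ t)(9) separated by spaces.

(s ∘ t)(x) = s(t(x)). Computing each image: s(t(0)) = s(5) = 0, s(t(1)) = s(2) = 9, s(t(2)) = s(8) = 3, s(t(3)) = s(6) = 6, s(t(4)) = s(1) = 8, s(t(5)) = s(4) = 7, s(t(6)) = s(3) = 2, s(t(7)) = s(7) = 4, s(t(8)) = s(9) = 5, s(t(9)) = s(0) = 1.
Hence s ∘ t = [0 9 3 6 8 7 2 4 5 1].

0 9 3 6 8 7 2 4 5 1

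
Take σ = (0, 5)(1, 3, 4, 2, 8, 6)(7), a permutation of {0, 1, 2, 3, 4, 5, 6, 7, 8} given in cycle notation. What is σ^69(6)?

4

6 lies in the 6-cycle (1, 3, 4, 2, 8, 6).
Since the cycle has length 6, σ^69 acts on it the same as σ^3 (69 mod 6 = 3).
Stepping 3 places around the cycle: 6 → 1 → 3 → 4.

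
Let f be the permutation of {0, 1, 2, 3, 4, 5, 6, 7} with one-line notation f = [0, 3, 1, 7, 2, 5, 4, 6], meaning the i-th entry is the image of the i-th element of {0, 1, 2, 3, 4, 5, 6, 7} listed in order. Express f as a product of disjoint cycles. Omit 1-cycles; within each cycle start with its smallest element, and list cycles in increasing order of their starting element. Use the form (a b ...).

Iterating f from 1 gives 1 → 3 → 7 → 6 → 4 → 2 → 1; that is the 6-cycle (1 3 7 6 4 2).
Continuing from each remaining unvisited element yields (1 3 7 6 4 2).

(1 3 7 6 4 2)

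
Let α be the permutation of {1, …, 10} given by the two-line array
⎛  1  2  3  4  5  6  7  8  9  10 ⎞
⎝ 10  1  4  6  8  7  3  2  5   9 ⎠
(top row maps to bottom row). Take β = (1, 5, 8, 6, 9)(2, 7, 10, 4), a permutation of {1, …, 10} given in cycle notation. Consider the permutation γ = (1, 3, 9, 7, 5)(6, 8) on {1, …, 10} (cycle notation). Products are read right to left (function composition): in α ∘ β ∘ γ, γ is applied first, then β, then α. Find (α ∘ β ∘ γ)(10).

6

Chase 10: γ(10) = 10; β(10) = 4; α(4) = 6. Hence (α ∘ β ∘ γ)(10) = 6.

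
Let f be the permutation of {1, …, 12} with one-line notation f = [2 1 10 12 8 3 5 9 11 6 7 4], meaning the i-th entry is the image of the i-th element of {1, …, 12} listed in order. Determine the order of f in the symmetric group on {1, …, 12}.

30

Writing f as disjoint cycles, the cycle lengths are 5, 3, 2, 2.
The order of f is the least common multiple of its cycle lengths: lcm(5, 3, 2, 2) = 30.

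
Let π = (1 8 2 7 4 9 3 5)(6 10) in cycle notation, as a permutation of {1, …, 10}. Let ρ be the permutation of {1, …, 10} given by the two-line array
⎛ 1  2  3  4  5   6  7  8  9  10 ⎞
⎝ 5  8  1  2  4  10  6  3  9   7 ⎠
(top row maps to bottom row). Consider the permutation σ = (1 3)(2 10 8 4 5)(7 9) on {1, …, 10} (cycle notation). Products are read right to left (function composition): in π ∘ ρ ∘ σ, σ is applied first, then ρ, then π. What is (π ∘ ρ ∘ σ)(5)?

Apply the permutations in order: σ(5) = 2, then ρ(2) = 8, then π(8) = 2. So (π ∘ ρ ∘ σ)(5) = 2.

2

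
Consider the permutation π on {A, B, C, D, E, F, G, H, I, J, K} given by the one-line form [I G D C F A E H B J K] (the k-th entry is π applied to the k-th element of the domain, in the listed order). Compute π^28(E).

Tracing E → F → … returns to E after 6 steps, so E lies in a 6-cycle (A, I, B, G, E, F).
On a 6-cycle, π^6 is the identity, so π^28 = π^4 there (28 ≡ 4 mod 6).
Stepping 4 places around the cycle: E → F → A → I → B.

B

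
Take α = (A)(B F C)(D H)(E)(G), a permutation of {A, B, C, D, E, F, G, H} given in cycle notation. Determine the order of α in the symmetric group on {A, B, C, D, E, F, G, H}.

The disjoint cycles have lengths 3, 2, 1, 1, 1.
The order is lcm(3, 2) = 6.

6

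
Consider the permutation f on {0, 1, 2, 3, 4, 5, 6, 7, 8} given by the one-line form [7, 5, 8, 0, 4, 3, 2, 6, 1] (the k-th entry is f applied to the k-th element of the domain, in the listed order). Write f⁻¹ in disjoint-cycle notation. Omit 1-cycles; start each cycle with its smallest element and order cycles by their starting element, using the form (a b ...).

(0 3 5 1 8 2 6 7)

The cycle decomposition of f is (0 7 6 2 8 1 5 3).
Reversing each cycle (and rotating so the smallest element leads) gives f⁻¹ = (0 3 5 1 8 2 6 7).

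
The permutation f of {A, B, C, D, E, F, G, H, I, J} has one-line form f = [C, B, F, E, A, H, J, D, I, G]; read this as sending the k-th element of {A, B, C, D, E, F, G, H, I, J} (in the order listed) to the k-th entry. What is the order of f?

Writing f as disjoint cycles, the cycle lengths are 6, 2, 1, 1.
Since disjoint cycles commute, ord(f) = lcm(6, 2) = 6.

6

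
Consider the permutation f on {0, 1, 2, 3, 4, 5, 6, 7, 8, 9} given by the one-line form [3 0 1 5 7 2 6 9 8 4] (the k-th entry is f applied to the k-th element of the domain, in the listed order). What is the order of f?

Decomposing into disjoint cycles gives cycle lengths 5, 3, 1, 1.
Since disjoint cycles commute, ord(f) = lcm(5, 3) = 15.

15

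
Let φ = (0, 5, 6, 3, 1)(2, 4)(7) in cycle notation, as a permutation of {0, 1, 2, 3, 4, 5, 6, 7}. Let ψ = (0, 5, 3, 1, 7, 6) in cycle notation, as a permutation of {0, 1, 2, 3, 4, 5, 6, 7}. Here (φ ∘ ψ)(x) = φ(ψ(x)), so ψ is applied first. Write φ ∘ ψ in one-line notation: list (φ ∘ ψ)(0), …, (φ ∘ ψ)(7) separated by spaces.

(φ ∘ ψ)(x) = φ(ψ(x)). Computing each image: φ(ψ(0)) = φ(5) = 6, φ(ψ(1)) = φ(7) = 7, φ(ψ(2)) = φ(2) = 4, φ(ψ(3)) = φ(1) = 0, φ(ψ(4)) = φ(4) = 2, φ(ψ(5)) = φ(3) = 1, φ(ψ(6)) = φ(0) = 5, φ(ψ(7)) = φ(6) = 3.
Hence φ ∘ ψ = [6 7 4 0 2 1 5 3].

6 7 4 0 2 1 5 3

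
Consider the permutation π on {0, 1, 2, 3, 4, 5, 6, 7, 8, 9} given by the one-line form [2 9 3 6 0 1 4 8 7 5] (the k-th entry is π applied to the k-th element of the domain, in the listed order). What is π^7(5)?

Tracing 5 → 1 → … returns to 5 after 3 steps, so 5 lies in a 3-cycle (1, 9, 5).
On a 3-cycle, π^3 is the identity, so π^7 = π^1 there (7 ≡ 1 mod 3).
Advancing 1 step from 5: 5 → 1.

1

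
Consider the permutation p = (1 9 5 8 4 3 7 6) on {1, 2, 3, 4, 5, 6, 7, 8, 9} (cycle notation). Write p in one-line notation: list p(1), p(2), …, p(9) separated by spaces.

Each element maps to the next entry in its cycle (wrapping to the front): 1↦9, 2↦2, 3↦7, 4↦3, 5↦8, 6↦1, 7↦6, 8↦4, 9↦5.
Listing these in domain order gives 9 2 7 3 8 1 6 4 5.

9 2 7 3 8 1 6 4 5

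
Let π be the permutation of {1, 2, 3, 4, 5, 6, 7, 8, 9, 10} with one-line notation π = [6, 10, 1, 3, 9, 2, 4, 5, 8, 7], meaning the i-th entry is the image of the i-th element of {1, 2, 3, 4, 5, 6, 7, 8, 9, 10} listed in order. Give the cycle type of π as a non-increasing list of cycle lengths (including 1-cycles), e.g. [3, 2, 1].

The disjoint cycles are (1 6 2 10 7 4 3)(5 9 8), with lengths 7, 3 in non-increasing order.

[7, 3]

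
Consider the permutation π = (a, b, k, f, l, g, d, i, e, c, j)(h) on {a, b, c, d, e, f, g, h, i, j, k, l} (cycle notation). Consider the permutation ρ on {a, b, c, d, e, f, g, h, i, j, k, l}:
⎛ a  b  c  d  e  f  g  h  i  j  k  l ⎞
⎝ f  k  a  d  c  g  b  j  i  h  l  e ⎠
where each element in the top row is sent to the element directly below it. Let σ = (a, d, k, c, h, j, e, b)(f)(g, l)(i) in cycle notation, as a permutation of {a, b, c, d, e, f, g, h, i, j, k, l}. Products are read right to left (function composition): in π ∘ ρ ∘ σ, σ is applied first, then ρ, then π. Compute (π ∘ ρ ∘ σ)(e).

f

(π ∘ ρ ∘ σ)(e) = π(ρ(σ(e))). σ(e) = b, then ρ(b) = k, then π(k) = f, so the result is f.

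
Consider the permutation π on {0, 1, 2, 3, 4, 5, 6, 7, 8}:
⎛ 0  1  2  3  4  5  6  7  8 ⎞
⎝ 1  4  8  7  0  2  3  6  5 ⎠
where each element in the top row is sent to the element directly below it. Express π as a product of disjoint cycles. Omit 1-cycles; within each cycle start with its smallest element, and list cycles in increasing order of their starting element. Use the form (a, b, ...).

Iterating π from 0 gives 0 → 1 → 4 → 0; that is the 3-cycle (0, 1, 4).
Repeating from the next unused element and collecting all non-trivial cycles gives (0, 1, 4)(2, 8, 5)(3, 7, 6).

(0, 1, 4)(2, 8, 5)(3, 7, 6)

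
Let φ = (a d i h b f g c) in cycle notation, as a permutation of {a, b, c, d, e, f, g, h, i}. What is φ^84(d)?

d lies in the 8-cycle (a d i h b f g c).
Powers repeat with period 8 on this cycle, and 84 mod 8 = 4, so φ^84(d) = φ^4(d).
Stepping 4 places around the cycle: d → i → h → b → f.

f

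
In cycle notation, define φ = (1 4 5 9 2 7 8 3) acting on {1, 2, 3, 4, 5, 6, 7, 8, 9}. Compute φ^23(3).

3 lies in the 8-cycle (1 4 5 9 2 7 8 3).
Powers repeat with period 8 on this cycle, and 23 mod 8 = 7, so φ^23(3) = φ^7(3).
Stepping 7 places around the cycle: 3 → 1 → 4 → 5 → 9 → 2 → 7 → 8.

8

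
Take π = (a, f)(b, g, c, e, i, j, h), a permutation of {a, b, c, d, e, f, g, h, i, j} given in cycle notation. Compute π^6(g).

b

g lies in the 7-cycle (b, g, c, e, i, j, h).
Advancing 6 steps from g: g → c → e → i → j → h → b.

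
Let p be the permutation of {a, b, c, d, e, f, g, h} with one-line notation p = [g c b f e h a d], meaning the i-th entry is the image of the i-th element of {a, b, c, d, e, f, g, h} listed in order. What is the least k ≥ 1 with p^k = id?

6

The disjoint-cycle form of p has cycle lengths 3, 2, 2, 1.
Since disjoint cycles commute, ord(p) = lcm(3, 2, 2) = 6.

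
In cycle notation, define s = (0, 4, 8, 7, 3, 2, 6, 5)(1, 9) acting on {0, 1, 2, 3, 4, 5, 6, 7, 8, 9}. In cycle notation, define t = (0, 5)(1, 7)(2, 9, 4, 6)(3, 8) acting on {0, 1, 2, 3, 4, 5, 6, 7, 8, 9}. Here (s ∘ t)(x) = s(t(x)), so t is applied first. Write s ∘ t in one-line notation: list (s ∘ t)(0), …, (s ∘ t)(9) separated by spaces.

(s ∘ t)(x) = s(t(x)). Computing each image: s(t(0)) = s(5) = 0, s(t(1)) = s(7) = 3, s(t(2)) = s(9) = 1, s(t(3)) = s(8) = 7, s(t(4)) = s(6) = 5, s(t(5)) = s(0) = 4, s(t(6)) = s(2) = 6, s(t(7)) = s(1) = 9, s(t(8)) = s(3) = 2, s(t(9)) = s(4) = 8.
Hence s ∘ t = [0 3 1 7 5 4 6 9 2 8].

0 3 1 7 5 4 6 9 2 8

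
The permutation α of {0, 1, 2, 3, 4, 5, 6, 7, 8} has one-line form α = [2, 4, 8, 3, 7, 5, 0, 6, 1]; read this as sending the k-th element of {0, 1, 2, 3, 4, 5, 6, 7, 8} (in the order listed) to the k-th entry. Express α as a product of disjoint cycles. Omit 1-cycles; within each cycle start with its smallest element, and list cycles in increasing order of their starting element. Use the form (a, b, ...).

Start at 0 and follow images: 0 → 2 → 8 → 1 → 4 → 7 → 6 → 0, giving the cycle (0, 2, 8, 1, 4, 7, 6).
Continuing from each remaining unvisited element yields (0, 2, 8, 1, 4, 7, 6).

(0, 2, 8, 1, 4, 7, 6)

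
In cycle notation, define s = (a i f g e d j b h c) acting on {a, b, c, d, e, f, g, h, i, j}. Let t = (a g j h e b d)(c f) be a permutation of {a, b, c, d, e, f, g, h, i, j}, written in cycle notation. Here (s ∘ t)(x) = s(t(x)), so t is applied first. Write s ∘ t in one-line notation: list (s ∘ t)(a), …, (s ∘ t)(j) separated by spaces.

e j g i h a b d f c

(s ∘ t)(x) = s(t(x)). Computing each image: s(t(a)) = s(g) = e, s(t(b)) = s(d) = j, s(t(c)) = s(f) = g, s(t(d)) = s(a) = i, s(t(e)) = s(b) = h, s(t(f)) = s(c) = a, s(t(g)) = s(j) = b, s(t(h)) = s(e) = d, s(t(i)) = s(i) = f, s(t(j)) = s(h) = c.
Hence s ∘ t = [e j g i h a b d f c].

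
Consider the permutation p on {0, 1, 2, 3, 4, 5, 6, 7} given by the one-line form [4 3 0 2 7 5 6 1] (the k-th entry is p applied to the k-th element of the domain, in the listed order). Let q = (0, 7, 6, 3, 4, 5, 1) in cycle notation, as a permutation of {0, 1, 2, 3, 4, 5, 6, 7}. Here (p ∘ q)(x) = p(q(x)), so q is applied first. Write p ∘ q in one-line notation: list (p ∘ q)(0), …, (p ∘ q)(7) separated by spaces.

(p ∘ q)(x) = p(q(x)). Computing each image: p(q(0)) = p(7) = 1, p(q(1)) = p(0) = 4, p(q(2)) = p(2) = 0, p(q(3)) = p(4) = 7, p(q(4)) = p(5) = 5, p(q(5)) = p(1) = 3, p(q(6)) = p(3) = 2, p(q(7)) = p(6) = 6.
Hence p ∘ q = [1 4 0 7 5 3 2 6].

1 4 0 7 5 3 2 6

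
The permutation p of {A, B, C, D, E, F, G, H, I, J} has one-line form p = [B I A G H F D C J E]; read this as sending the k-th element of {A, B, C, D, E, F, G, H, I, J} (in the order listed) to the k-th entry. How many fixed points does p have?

1

The fixed points (elements with p(x) = x) are {F}, so there is 1.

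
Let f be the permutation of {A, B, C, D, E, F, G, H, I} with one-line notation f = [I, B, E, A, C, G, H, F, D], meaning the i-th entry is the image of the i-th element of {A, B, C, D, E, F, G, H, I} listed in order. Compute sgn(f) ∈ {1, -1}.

-1

In disjoint-cycle form the cycle lengths are 3, 3, 2, 1.
A cycle of length ℓ contributes ℓ−1 transpositions, so f is a product of 2 + 2 + 1 = 5 transpositions — odd.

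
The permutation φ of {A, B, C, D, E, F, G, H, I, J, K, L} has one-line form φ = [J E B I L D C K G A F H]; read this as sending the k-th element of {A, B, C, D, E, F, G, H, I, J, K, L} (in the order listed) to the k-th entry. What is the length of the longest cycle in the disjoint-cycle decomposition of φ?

Decomposing into disjoint cycles gives (A J)(B E L H K F D I G C); the longest has length 10.

10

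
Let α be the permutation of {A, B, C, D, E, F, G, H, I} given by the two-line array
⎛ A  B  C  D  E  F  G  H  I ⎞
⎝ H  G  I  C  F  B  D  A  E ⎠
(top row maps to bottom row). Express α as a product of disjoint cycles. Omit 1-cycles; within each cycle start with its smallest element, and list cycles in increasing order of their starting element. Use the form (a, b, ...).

(A, H)(B, G, D, C, I, E, F)

Iterating α from A gives A → H → A; that is the 2-cycle (A, H).
Continuing from each remaining unvisited element yields (A, H)(B, G, D, C, I, E, F).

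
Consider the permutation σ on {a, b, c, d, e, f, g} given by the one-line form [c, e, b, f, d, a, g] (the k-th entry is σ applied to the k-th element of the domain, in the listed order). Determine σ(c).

c is element number 3 of the domain, and entry number 3 of the one-line form is b, so σ(c) = b.

b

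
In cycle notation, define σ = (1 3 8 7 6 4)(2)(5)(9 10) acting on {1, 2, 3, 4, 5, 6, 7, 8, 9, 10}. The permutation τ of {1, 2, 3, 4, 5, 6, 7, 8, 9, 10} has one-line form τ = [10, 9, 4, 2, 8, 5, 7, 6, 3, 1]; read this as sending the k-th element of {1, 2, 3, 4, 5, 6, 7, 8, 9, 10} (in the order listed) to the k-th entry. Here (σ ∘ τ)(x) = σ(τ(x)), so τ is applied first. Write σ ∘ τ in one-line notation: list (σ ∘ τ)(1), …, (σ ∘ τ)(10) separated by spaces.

9 10 1 2 7 5 6 4 8 3

Chase each element through τ then σ: 1 → 10 → 9; 2 → 9 → 10; 3 → 4 → 1; 4 → 2 → 2; 5 → 8 → 7; 6 → 5 → 5; 7 → 7 → 6; 8 → 6 → 4; 9 → 3 → 8; 10 → 1 → 3.
Collecting the images, σ ∘ τ = [9 10 1 2 7 5 6 4 8 3].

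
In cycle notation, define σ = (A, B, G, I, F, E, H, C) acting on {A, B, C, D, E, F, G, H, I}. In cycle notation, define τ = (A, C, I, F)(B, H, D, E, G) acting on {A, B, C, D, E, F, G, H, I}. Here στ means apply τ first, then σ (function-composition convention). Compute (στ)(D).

H

(στ)(D) = σ(τ(D)). τ(D) = E, then σ(E) = H. So (στ)(D) = H.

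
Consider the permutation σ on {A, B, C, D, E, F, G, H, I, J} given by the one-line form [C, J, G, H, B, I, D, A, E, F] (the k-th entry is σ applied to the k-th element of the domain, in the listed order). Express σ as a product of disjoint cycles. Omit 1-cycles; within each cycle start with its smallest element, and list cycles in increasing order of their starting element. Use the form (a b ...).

(A C G D H)(B J F I E)

Iterating σ from A gives A → C → G → D → H → A; that is the 5-cycle (A C G D H).
Repeating from the next unused element and collecting all non-trivial cycles gives (A C G D H)(B J F I E).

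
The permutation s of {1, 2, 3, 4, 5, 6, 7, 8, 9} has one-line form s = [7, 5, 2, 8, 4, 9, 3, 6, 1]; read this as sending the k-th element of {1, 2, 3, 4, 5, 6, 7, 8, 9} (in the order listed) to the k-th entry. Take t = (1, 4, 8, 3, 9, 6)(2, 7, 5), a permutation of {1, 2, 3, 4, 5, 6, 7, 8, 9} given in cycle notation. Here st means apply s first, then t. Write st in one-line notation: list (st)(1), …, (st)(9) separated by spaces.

For each element, apply s then t: 1 → 7 → 5; 2 → 5 → 2; 3 → 2 → 7; 4 → 8 → 3; 5 → 4 → 8; 6 → 9 → 6; 7 → 3 → 9; 8 → 6 → 1; 9 → 1 → 4.
Collecting the images, st = [5 2 7 3 8 6 9 1 4].

5 2 7 3 8 6 9 1 4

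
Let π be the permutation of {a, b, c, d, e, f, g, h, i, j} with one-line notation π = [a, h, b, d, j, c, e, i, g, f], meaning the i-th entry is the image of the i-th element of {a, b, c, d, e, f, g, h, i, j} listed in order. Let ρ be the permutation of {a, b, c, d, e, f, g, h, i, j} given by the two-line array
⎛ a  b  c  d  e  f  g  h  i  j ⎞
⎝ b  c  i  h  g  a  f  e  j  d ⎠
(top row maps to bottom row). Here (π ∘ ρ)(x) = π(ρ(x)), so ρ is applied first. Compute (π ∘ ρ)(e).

First apply ρ: ρ(e) = g, then π(g) = e. Thus (π ∘ ρ)(e) = e.

e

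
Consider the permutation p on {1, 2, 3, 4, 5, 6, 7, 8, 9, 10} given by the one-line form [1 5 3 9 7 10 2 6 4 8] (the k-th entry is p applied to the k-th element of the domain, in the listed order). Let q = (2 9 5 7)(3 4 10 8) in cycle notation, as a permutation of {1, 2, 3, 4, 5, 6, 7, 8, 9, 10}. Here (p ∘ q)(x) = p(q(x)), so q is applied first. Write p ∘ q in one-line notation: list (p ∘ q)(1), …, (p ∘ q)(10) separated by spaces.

1 4 9 8 2 10 5 3 7 6

(p ∘ q)(x) = p(q(x)). Computing each image: p(q(1)) = p(1) = 1, p(q(2)) = p(9) = 4, p(q(3)) = p(4) = 9, p(q(4)) = p(10) = 8, p(q(5)) = p(7) = 2, p(q(6)) = p(6) = 10, p(q(7)) = p(2) = 5, p(q(8)) = p(3) = 3, p(q(9)) = p(5) = 7, p(q(10)) = p(8) = 6.
Hence p ∘ q = [1 4 9 8 2 10 5 3 7 6].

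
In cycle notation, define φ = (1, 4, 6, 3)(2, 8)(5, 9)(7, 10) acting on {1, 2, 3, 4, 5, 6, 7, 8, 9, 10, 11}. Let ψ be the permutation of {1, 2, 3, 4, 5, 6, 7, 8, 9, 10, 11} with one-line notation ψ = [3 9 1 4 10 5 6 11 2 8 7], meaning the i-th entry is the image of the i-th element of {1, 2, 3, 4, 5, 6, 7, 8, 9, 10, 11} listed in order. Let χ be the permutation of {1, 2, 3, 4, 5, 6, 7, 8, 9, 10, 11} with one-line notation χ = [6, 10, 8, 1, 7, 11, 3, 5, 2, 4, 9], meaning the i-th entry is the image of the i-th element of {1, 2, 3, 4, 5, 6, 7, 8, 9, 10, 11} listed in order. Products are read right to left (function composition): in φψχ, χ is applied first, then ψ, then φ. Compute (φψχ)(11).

8

Chase 11: χ(11) = 9; ψ(9) = 2; φ(2) = 8. Hence (φψχ)(11) = 8.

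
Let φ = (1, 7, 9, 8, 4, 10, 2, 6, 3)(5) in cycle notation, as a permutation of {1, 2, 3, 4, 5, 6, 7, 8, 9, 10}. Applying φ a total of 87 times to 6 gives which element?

4

6 lies in the 9-cycle (1, 7, 9, 8, 4, 10, 2, 6, 3).
Powers repeat with period 9 on this cycle, and 87 mod 9 = 6, so φ^87(6) = φ^6(6).
Advancing 6 steps from 6: 6 → 3 → 1 → 7 → 9 → 8 → 4.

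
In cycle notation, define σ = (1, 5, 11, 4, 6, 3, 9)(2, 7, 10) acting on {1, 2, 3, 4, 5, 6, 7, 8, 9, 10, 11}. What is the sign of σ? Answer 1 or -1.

1

The cycle lengths are 7, 3, 1.
A cycle of length ℓ contributes ℓ−1 transpositions, so σ is a product of 6 + 2 = 8 transpositions — even.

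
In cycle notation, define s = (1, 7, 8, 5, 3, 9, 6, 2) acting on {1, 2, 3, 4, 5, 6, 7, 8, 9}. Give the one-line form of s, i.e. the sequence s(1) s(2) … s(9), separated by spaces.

Image by image: 1→7, 2→1, 3→9, 4→4, 5→3, 6→2, 7→8, 8→5, 9→6.
Listing these in domain order gives 7 1 9 4 3 2 8 5 6.

7 1 9 4 3 2 8 5 6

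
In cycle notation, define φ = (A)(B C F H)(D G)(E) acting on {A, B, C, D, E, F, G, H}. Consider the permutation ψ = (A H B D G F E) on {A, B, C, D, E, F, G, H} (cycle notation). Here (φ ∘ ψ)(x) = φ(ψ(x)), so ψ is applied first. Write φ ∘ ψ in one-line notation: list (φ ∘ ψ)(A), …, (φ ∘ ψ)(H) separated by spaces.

(φ ∘ ψ)(x) = φ(ψ(x)). Computing each image: φ(ψ(A)) = φ(H) = B, φ(ψ(B)) = φ(D) = G, φ(ψ(C)) = φ(C) = F, φ(ψ(D)) = φ(G) = D, φ(ψ(E)) = φ(A) = A, φ(ψ(F)) = φ(E) = E, φ(ψ(G)) = φ(F) = H, φ(ψ(H)) = φ(B) = C.
Hence φ ∘ ψ = [B G F D A E H C].

B G F D A E H C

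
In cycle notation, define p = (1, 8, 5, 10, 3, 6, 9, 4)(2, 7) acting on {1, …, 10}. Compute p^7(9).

9 lies in the 8-cycle (1, 8, 5, 10, 3, 6, 9, 4).
Stepping 7 places around the cycle: 9 → 4 → 1 → 8 → 5 → 10 → 3 → 6.

6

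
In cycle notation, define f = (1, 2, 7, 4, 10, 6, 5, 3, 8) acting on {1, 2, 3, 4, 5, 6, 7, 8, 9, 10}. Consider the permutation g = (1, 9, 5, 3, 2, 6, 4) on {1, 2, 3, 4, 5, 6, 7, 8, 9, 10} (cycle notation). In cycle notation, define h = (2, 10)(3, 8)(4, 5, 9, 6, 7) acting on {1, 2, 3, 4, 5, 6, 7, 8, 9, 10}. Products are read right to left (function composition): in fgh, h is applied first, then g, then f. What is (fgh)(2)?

Apply the permutations in order: h(2) = 10, then g(10) = 10, then f(10) = 6. So (fgh)(2) = 6.

6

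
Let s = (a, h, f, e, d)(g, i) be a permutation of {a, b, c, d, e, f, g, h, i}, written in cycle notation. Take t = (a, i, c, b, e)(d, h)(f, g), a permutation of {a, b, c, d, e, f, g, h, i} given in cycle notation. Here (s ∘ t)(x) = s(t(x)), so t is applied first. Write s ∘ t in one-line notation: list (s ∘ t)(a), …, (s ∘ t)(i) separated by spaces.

(s ∘ t)(x) = s(t(x)). Computing each image: s(t(a)) = s(i) = g, s(t(b)) = s(e) = d, s(t(c)) = s(b) = b, s(t(d)) = s(h) = f, s(t(e)) = s(a) = h, s(t(f)) = s(g) = i, s(t(g)) = s(f) = e, s(t(h)) = s(d) = a, s(t(i)) = s(c) = c.
Hence s ∘ t = [g d b f h i e a c].

g d b f h i e a c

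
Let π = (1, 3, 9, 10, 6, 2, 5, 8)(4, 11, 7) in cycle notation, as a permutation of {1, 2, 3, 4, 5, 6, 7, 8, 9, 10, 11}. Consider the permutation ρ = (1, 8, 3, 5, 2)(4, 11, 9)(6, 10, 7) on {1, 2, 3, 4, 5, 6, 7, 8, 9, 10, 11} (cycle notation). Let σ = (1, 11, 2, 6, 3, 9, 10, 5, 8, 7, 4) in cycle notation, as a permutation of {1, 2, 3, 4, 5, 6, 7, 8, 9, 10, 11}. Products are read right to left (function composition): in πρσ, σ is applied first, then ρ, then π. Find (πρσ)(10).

5

(πρσ)(10) = π(ρ(σ(10))). σ(10) = 5, then ρ(5) = 2, then π(2) = 5, so the result is 5.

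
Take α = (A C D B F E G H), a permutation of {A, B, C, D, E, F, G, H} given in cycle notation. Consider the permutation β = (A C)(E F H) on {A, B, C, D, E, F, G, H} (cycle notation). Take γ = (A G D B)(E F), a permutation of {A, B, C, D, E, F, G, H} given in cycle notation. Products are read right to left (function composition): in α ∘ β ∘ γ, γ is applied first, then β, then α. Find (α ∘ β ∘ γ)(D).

F

(α ∘ β ∘ γ)(D) = α(β(γ(D))). γ(D) = B, then β(B) = B, then α(B) = F, so the result is F.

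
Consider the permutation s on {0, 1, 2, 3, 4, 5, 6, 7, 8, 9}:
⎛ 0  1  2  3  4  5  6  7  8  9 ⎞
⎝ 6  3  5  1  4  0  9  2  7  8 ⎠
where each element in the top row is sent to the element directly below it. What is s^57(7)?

2

Tracing 7 → 2 → … returns to 7 after 7 steps, so 7 lies in a 7-cycle (0, 6, 9, 8, 7, 2, 5).
On a 7-cycle, s^7 is the identity, so s^57 = s^1 there (57 ≡ 1 mod 7).
Advancing 1 step from 7: 7 → 2.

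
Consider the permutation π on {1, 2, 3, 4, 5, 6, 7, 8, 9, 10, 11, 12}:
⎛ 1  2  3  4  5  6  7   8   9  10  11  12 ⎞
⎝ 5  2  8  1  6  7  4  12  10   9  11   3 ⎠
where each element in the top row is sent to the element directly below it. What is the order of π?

The disjoint-cycle form of π has cycle lengths 5, 3, 2, 1, 1.
The order is lcm(5, 3, 2) = 30.

30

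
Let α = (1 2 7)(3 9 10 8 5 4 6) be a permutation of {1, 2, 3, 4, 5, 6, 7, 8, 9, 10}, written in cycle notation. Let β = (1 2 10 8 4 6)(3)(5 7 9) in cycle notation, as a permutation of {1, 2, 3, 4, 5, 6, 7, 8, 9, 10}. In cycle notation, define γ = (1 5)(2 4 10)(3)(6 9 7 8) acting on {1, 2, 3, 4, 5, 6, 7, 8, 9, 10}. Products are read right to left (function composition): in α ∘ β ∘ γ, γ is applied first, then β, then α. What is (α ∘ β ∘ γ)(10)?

8

(α ∘ β ∘ γ)(10) = α(β(γ(10))). γ(10) = 2, then β(2) = 10, then α(10) = 8, so the result is 8.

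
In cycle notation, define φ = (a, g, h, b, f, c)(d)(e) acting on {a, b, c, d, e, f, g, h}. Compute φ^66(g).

g

g lies in the 6-cycle (a, g, h, b, f, c).
On a 6-cycle, φ^6 is the identity, so φ^66 = φ^0 there (66 ≡ 0 mod 6).
So φ^66(g) = g.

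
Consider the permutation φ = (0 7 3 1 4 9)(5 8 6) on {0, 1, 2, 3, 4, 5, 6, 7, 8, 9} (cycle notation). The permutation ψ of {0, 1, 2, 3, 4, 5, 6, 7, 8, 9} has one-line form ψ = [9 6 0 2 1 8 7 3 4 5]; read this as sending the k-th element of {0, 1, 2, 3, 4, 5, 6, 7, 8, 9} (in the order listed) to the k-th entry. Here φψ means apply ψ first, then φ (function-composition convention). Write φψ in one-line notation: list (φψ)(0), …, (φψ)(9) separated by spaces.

(φψ)(x) = φ(ψ(x)). Computing each image: φ(ψ(0)) = φ(9) = 0, φ(ψ(1)) = φ(6) = 5, φ(ψ(2)) = φ(0) = 7, φ(ψ(3)) = φ(2) = 2, φ(ψ(4)) = φ(1) = 4, φ(ψ(5)) = φ(8) = 6, φ(ψ(6)) = φ(7) = 3, φ(ψ(7)) = φ(3) = 1, φ(ψ(8)) = φ(4) = 9, φ(ψ(9)) = φ(5) = 8.
Hence φψ = [0 5 7 2 4 6 3 1 9 8].

0 5 7 2 4 6 3 1 9 8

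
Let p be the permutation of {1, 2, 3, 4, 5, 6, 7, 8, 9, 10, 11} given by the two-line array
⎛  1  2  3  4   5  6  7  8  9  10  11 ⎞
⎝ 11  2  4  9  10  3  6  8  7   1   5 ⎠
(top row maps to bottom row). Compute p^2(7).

3

Tracing 7 → 6 → … returns to 7 after 5 steps, so 7 lies in a 5-cycle (3 4 9 7 6).
Stepping 2 places around the cycle: 7 → 6 → 3.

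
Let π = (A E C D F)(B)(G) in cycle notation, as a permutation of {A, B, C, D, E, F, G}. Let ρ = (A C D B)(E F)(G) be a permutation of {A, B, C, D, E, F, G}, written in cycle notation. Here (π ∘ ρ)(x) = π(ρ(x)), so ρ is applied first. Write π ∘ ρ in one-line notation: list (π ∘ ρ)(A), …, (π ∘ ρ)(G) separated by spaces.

D E F B A C G

(π ∘ ρ)(x) = π(ρ(x)). Computing each image: π(ρ(A)) = π(C) = D, π(ρ(B)) = π(A) = E, π(ρ(C)) = π(D) = F, π(ρ(D)) = π(B) = B, π(ρ(E)) = π(F) = A, π(ρ(F)) = π(E) = C, π(ρ(G)) = π(G) = G.
Hence π ∘ ρ = [D E F B A C G].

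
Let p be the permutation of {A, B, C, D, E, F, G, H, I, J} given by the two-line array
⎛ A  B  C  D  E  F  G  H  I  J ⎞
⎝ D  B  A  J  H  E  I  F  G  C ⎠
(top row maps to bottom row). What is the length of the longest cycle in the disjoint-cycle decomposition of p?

4

Decomposing into disjoint cycles gives (A D J C)(E H F)(G I); the longest has length 4.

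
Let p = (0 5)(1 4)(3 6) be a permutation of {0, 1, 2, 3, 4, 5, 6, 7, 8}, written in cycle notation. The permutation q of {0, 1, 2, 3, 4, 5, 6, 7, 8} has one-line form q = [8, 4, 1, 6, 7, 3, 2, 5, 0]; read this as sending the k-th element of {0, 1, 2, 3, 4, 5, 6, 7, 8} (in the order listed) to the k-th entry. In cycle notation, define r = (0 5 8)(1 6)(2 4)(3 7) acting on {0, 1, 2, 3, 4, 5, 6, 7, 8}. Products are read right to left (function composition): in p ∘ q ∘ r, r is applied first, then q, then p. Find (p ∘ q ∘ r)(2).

(p ∘ q ∘ r)(2) = p(q(r(2))). r(2) = 4, then q(4) = 7, then p(7) = 7, so the result is 7.

7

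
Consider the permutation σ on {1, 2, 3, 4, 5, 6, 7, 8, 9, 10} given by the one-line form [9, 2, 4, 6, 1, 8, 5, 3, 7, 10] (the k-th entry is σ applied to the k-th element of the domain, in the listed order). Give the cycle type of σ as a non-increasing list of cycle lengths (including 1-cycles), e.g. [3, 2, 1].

[4, 4, 1, 1]

The disjoint cycles are (1 9 7 5)(2)(3 4 6 8)(10), with lengths 4, 4, 1, 1 in non-increasing order.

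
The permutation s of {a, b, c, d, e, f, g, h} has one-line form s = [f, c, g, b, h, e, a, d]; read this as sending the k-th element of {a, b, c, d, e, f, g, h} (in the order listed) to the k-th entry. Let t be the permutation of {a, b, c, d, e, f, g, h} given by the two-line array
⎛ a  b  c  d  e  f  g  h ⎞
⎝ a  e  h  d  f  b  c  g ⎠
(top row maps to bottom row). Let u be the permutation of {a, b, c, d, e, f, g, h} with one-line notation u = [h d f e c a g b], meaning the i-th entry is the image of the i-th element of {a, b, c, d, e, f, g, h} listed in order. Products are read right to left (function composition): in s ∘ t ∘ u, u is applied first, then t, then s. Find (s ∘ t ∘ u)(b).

b

(s ∘ t ∘ u)(b) = s(t(u(b))). u(b) = d, then t(d) = d, then s(d) = b, so the result is b.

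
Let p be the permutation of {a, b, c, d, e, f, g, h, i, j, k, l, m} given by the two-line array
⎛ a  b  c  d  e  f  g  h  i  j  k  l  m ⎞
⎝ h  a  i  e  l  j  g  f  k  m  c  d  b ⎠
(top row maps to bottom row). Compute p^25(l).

Tracing l → d → … returns to l after 3 steps, so l lies in a 3-cycle (d, e, l).
Since the cycle has length 3, p^25 acts on it the same as p^1 (25 mod 3 = 1).
Advancing 1 step from l: l → d.

d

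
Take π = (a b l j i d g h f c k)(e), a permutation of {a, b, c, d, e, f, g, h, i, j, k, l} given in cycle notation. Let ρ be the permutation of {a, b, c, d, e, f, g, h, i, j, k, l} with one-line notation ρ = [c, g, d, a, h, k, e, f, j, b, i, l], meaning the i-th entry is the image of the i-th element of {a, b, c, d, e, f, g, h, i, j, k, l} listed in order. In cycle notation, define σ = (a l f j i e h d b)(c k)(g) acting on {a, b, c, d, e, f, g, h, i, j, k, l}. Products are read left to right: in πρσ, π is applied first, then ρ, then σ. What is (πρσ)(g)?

Chase g: π(g) = h; ρ(h) = f; σ(f) = j. Hence (πρσ)(g) = j.

j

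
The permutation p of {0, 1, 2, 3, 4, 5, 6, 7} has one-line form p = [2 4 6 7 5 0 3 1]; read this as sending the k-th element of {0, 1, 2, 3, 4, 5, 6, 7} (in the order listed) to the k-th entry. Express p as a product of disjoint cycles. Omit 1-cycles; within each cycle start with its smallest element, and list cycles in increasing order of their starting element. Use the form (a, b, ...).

(0, 2, 6, 3, 7, 1, 4, 5)

Iterating p from 0 gives 0 → 2 → 6 → 3 → 7 → 1 → 4 → 5 → 0; that is the 8-cycle (0, 2, 6, 3, 7, 1, 4, 5).
Repeating from the next unused element and collecting all non-trivial cycles gives (0, 2, 6, 3, 7, 1, 4, 5).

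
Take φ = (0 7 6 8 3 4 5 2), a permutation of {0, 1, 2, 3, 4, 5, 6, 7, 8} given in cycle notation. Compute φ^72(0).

0

0 lies in the 8-cycle (0 7 6 8 3 4 5 2).
Powers repeat with period 8 on this cycle, and 72 mod 8 = 0, so φ^72(0) = φ^0(0).
So φ^72(0) = 0.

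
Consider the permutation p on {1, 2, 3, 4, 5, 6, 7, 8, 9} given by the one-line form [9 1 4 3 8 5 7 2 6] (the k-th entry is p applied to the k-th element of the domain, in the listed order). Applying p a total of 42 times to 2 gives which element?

2

Tracing 2 → 1 → … returns to 2 after 6 steps, so 2 lies in a 6-cycle (1 9 6 5 8 2).
Powers repeat with period 6 on this cycle, and 42 mod 6 = 0, so p^42(2) = p^0(2).
So p^42(2) = 2.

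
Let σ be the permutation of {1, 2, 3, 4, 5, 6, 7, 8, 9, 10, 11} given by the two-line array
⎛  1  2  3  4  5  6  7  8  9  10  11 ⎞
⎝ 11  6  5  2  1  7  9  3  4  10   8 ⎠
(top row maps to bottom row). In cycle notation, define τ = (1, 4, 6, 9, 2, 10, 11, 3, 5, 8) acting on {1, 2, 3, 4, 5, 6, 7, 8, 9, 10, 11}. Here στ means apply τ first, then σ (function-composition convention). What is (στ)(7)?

9

First apply τ: τ(7) = 7, then σ(7) = 9. Thus (στ)(7) = 9.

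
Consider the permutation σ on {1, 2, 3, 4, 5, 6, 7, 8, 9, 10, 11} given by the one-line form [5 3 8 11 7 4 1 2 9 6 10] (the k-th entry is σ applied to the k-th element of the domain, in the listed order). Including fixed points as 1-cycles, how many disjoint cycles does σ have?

The cycle decomposition is (1 5 7)(2 3 8)(4 11 10 6)(9), which has 4 cycles (counting 1-cycles).

4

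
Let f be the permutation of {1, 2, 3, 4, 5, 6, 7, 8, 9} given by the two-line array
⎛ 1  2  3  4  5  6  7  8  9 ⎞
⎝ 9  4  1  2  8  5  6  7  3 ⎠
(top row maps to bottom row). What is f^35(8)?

5

Tracing 8 → 7 → … returns to 8 after 4 steps, so 8 lies in a 4-cycle (5, 8, 7, 6).
Since the cycle has length 4, f^35 acts on it the same as f^3 (35 mod 4 = 3).
Advancing 3 steps from 8: 8 → 7 → 6 → 5.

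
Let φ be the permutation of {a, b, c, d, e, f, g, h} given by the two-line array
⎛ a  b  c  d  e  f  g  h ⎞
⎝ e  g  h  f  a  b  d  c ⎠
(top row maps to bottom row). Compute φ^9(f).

Tracing f → b → … returns to f after 4 steps, so f lies in a 4-cycle (b, g, d, f).
Since the cycle has length 4, φ^9 acts on it the same as φ^1 (9 mod 4 = 1).
Advancing 1 step from f: f → b.

b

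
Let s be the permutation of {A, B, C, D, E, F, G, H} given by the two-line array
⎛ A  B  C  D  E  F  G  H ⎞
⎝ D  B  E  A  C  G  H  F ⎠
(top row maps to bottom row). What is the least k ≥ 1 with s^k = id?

6

Decomposing into disjoint cycles gives cycle lengths 3, 2, 2, 1.
Since disjoint cycles commute, ord(s) = lcm(3, 2, 2) = 6.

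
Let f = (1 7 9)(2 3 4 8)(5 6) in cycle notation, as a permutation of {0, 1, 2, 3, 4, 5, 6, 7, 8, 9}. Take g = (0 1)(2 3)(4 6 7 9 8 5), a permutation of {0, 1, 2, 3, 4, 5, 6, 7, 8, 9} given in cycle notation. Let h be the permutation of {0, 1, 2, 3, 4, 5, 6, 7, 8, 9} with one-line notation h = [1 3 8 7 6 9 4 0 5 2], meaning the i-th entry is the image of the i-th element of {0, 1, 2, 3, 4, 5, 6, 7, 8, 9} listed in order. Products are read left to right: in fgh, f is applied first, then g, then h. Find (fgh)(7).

5

(fgh)(7) = h(g(f(7))). f(7) = 9, then g(9) = 8, then h(8) = 5, so the result is 5.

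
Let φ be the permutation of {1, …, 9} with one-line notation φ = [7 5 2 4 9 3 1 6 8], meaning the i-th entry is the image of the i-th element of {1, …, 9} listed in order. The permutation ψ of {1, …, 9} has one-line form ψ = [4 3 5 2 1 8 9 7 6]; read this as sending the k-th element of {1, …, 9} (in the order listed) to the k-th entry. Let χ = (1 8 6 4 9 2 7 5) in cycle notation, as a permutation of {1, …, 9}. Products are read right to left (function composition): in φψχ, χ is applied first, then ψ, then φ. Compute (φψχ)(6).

5

(φψχ)(6) = φ(ψ(χ(6))). χ(6) = 4, then ψ(4) = 2, then φ(2) = 5, so the result is 5.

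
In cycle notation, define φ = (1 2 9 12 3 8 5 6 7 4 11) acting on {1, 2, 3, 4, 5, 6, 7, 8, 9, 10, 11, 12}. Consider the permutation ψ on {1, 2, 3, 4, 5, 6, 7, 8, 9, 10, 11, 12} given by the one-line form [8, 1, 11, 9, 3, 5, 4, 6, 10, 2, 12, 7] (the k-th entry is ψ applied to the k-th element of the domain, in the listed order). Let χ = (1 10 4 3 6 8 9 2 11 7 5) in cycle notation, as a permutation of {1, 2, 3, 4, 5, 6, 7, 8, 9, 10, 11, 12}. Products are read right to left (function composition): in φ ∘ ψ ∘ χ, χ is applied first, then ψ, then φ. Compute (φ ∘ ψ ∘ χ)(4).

(φ ∘ ψ ∘ χ)(4) = φ(ψ(χ(4))). χ(4) = 3, then ψ(3) = 11, then φ(11) = 1, so the result is 1.

1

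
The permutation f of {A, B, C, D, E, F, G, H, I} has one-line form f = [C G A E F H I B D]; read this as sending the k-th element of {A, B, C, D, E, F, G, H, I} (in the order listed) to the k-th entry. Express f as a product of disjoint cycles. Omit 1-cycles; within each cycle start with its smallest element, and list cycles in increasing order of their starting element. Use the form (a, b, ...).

(A, C)(B, G, I, D, E, F, H)

Start at A and follow images: A → C → A, giving the cycle (A, C).
Repeating from the next unused element and collecting all non-trivial cycles gives (A, C)(B, G, I, D, E, F, H).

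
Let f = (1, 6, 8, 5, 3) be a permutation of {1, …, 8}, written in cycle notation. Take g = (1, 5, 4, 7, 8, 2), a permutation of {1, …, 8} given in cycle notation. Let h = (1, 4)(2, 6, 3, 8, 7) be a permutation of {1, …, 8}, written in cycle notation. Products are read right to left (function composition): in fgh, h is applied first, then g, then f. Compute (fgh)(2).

8

(fgh)(2) = f(g(h(2))). h(2) = 6, then g(6) = 6, then f(6) = 8, so the result is 8.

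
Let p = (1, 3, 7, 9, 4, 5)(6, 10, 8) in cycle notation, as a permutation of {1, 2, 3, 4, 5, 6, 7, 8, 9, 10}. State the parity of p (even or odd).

The cycle lengths are 6, 3, 1.
A cycle is odd iff its length is even; p has 1 even-length cycle, so sgn(p) = (−1)^1 and p is odd.

odd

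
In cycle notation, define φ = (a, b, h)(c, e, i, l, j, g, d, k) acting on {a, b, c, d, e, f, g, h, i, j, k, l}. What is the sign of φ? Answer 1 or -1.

The cycle lengths are 8, 3, 1.
A cycle of length ℓ contributes ℓ−1 transpositions, so φ is a product of 7 + 2 = 9 transpositions — odd.

-1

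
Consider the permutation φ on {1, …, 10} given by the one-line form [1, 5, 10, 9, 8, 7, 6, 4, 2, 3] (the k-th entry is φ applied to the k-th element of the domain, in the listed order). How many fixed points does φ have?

1

The fixed points (elements with φ(x) = x) are {1}, so there is 1.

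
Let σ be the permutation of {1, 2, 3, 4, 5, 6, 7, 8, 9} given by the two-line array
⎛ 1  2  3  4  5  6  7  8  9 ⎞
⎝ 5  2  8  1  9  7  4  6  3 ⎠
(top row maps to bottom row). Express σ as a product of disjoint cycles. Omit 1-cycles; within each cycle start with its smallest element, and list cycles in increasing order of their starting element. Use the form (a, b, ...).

Start at 1 and follow images: 1 → 5 → 9 → 3 → 8 → 6 → 7 → 4 → 1, giving the cycle (1, 5, 9, 3, 8, 6, 7, 4).
Repeating from the next unused element and collecting all non-trivial cycles gives (1, 5, 9, 3, 8, 6, 7, 4).

(1, 5, 9, 3, 8, 6, 7, 4)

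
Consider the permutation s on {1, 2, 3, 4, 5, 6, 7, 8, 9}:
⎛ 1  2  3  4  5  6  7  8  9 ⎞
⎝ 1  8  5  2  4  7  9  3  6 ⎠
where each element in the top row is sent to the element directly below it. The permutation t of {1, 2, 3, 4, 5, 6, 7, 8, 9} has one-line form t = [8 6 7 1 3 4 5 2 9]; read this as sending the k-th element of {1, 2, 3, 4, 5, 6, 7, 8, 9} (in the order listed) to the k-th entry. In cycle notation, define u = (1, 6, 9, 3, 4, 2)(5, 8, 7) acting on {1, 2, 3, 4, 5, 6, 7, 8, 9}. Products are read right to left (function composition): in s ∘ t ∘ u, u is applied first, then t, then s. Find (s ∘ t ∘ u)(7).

Apply the permutations in order: u(7) = 5, then t(5) = 3, then s(3) = 5. So (s ∘ t ∘ u)(7) = 5.

5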